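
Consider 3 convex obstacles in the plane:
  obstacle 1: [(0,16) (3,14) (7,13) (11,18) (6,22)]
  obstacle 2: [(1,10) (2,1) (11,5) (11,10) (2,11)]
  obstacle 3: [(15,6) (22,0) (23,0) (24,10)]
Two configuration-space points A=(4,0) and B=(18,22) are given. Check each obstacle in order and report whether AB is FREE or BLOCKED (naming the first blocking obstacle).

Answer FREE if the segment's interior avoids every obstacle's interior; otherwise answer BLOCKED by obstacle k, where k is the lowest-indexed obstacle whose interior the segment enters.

BLOCKED by obstacle 2

Obstacle 1 [(0,16) (3,14) (7,13) (11,18) (6,22)]:
  edge (0,16)–(3,14): clear
  edge (3,14)–(7,13): clear
  edge (7,13)–(11,18): clear
  edge (11,18)–(6,22): clear
  edge (6,22)–(0,16): clear
  midpoint (11,11) outside
  → clear
Obstacle 2 [(1,10) (2,1) (11,5) (11,10) (2,11)]:
  edge (1,10)–(2,1): clear
  edge (2,1)–(11,5): crosses AB
  edge (11,5)–(11,10): clear
  edge (11,10)–(2,11): crosses AB
  edge (2,11)–(1,10): clear
  → BLOCKED
Obstacle 3 [(15,6) (22,0) (23,0) (24,10)]:
  edge (15,6)–(22,0): clear
  edge (22,0)–(23,0): clear
  edge (23,0)–(24,10): clear
  edge (24,10)–(15,6): clear
  midpoint (11,11) outside
  → clear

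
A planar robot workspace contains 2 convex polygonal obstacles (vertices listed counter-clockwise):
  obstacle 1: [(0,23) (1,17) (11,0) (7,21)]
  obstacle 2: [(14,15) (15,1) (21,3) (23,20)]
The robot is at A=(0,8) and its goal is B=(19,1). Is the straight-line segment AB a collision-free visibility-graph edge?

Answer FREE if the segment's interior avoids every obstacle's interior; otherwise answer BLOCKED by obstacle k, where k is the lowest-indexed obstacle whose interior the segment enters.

Obstacle 1 [(0,23) (1,17) (11,0) (7,21)]:
  edge (0,23)–(1,17): clear
  edge (1,17)–(11,0): crosses AB
  edge (11,0)–(7,21): crosses AB
  edge (7,21)–(0,23): clear
  → BLOCKED
Obstacle 2 [(14,15) (15,1) (21,3) (23,20)]:
  edge (14,15)–(15,1): crosses AB
  edge (15,1)–(21,3): crosses AB
  edge (21,3)–(23,20): clear
  edge (23,20)–(14,15): clear
  → BLOCKED

BLOCKED by obstacle 1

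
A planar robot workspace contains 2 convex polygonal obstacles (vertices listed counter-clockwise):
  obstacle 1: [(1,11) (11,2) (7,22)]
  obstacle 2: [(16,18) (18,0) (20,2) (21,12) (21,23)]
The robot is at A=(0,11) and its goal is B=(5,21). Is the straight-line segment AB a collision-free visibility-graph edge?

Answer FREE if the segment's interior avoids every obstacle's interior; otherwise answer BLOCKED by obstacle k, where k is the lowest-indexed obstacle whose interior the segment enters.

Obstacle 1 [(1,11) (11,2) (7,22)]:
  edge (1,11)–(11,2): clear
  edge (11,2)–(7,22): clear
  edge (7,22)–(1,11): clear
  midpoint (5/2,16) outside
  → clear
Obstacle 2 [(16,18) (18,0) (20,2) (21,12) (21,23)]:
  edge (16,18)–(18,0): clear
  edge (18,0)–(20,2): clear
  edge (20,2)–(21,12): clear
  edge (21,12)–(21,23): clear
  edge (21,23)–(16,18): clear
  midpoint (5/2,16) outside
  → clear

FREE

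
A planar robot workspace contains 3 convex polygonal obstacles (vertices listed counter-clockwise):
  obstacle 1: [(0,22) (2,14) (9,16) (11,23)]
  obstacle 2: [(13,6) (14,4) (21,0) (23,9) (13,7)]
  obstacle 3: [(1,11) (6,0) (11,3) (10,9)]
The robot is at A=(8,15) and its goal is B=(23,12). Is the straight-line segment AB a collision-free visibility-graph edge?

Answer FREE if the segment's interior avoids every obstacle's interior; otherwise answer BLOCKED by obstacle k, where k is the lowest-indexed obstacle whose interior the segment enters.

Obstacle 1 [(0,22) (2,14) (9,16) (11,23)]:
  edge (0,22)–(2,14): clear
  edge (2,14)–(9,16): clear
  edge (9,16)–(11,23): clear
  edge (11,23)–(0,22): clear
  midpoint (31/2,27/2) outside
  → clear
Obstacle 2 [(13,6) (14,4) (21,0) (23,9) (13,7)]:
  edge (13,6)–(14,4): clear
  edge (14,4)–(21,0): clear
  edge (21,0)–(23,9): clear
  edge (23,9)–(13,7): clear
  edge (13,7)–(13,6): clear
  midpoint (31/2,27/2) outside
  → clear
Obstacle 3 [(1,11) (6,0) (11,3) (10,9)]:
  edge (1,11)–(6,0): clear
  edge (6,0)–(11,3): clear
  edge (11,3)–(10,9): clear
  edge (10,9)–(1,11): clear
  midpoint (31/2,27/2) outside
  → clear

FREE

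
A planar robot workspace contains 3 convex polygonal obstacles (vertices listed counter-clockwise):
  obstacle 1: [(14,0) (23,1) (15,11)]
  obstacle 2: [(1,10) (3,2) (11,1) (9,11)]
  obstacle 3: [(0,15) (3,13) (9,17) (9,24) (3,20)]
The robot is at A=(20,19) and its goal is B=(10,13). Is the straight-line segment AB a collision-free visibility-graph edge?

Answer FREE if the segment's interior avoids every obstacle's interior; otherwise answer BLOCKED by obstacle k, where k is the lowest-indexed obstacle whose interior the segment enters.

Obstacle 1 [(14,0) (23,1) (15,11)]:
  edge (14,0)–(23,1): clear
  edge (23,1)–(15,11): clear
  edge (15,11)–(14,0): clear
  midpoint (15,16) outside
  → clear
Obstacle 2 [(1,10) (3,2) (11,1) (9,11)]:
  edge (1,10)–(3,2): clear
  edge (3,2)–(11,1): clear
  edge (11,1)–(9,11): clear
  edge (9,11)–(1,10): clear
  midpoint (15,16) outside
  → clear
Obstacle 3 [(0,15) (3,13) (9,17) (9,24) (3,20)]:
  edge (0,15)–(3,13): clear
  edge (3,13)–(9,17): clear
  edge (9,17)–(9,24): clear
  edge (9,24)–(3,20): clear
  edge (3,20)–(0,15): clear
  midpoint (15,16) outside
  → clear

FREE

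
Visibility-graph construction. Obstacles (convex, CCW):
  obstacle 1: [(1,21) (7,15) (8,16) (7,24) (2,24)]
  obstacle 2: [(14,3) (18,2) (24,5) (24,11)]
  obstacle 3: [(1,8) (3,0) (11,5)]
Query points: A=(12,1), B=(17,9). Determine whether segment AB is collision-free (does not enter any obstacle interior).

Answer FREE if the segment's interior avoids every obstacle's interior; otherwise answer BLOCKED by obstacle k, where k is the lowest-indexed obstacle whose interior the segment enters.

FREE

Obstacle 1 [(1,21) (7,15) (8,16) (7,24) (2,24)]:
  edge (1,21)–(7,15): clear
  edge (7,15)–(8,16): clear
  edge (8,16)–(7,24): clear
  edge (7,24)–(2,24): clear
  edge (2,24)–(1,21): clear
  midpoint (29/2,5) outside
  → clear
Obstacle 2 [(14,3) (18,2) (24,5) (24,11)]:
  edge (14,3)–(18,2): clear
  edge (18,2)–(24,5): clear
  edge (24,5)–(24,11): clear
  edge (24,11)–(14,3): clear
  midpoint (29/2,5) outside
  → clear
Obstacle 3 [(1,8) (3,0) (11,5)]:
  edge (1,8)–(3,0): clear
  edge (3,0)–(11,5): clear
  edge (11,5)–(1,8): clear
  midpoint (29/2,5) outside
  → clear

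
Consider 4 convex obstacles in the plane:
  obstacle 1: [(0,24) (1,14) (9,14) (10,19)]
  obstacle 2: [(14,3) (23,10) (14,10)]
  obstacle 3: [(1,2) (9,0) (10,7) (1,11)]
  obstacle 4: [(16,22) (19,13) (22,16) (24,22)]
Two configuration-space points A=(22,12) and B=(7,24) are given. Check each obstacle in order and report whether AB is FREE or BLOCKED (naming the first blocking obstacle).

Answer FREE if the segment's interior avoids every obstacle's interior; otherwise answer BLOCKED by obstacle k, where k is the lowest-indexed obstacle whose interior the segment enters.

Obstacle 1 [(0,24) (1,14) (9,14) (10,19)]:
  edge (0,24)–(1,14): clear
  edge (1,14)–(9,14): clear
  edge (9,14)–(10,19): clear
  edge (10,19)–(0,24): clear
  midpoint (29/2,18) outside
  → clear
Obstacle 2 [(14,3) (23,10) (14,10)]:
  edge (14,3)–(23,10): clear
  edge (23,10)–(14,10): clear
  edge (14,10)–(14,3): clear
  midpoint (29/2,18) outside
  → clear
Obstacle 3 [(1,2) (9,0) (10,7) (1,11)]:
  edge (1,2)–(9,0): clear
  edge (9,0)–(10,7): clear
  edge (10,7)–(1,11): clear
  edge (1,11)–(1,2): clear
  midpoint (29/2,18) outside
  → clear
Obstacle 4 [(16,22) (19,13) (22,16) (24,22)]:
  edge (16,22)–(19,13): crosses AB
  edge (19,13)–(22,16): crosses AB
  edge (22,16)–(24,22): clear
  edge (24,22)–(16,22): clear
  → BLOCKED

BLOCKED by obstacle 4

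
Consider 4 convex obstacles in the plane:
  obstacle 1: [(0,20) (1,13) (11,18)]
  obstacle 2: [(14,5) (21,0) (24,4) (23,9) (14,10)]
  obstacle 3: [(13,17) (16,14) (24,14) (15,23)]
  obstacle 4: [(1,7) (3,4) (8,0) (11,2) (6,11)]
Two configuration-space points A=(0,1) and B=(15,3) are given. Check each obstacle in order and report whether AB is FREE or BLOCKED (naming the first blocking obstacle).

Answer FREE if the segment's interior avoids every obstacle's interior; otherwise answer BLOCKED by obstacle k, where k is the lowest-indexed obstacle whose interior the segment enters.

Obstacle 1 [(0,20) (1,13) (11,18)]:
  edge (0,20)–(1,13): clear
  edge (1,13)–(11,18): clear
  edge (11,18)–(0,20): clear
  midpoint (15/2,2) outside
  → clear
Obstacle 2 [(14,5) (21,0) (24,4) (23,9) (14,10)]:
  edge (14,5)–(21,0): clear
  edge (21,0)–(24,4): clear
  edge (24,4)–(23,9): clear
  edge (23,9)–(14,10): clear
  edge (14,10)–(14,5): clear
  midpoint (15/2,2) outside
  → clear
Obstacle 3 [(13,17) (16,14) (24,14) (15,23)]:
  edge (13,17)–(16,14): clear
  edge (16,14)–(24,14): clear
  edge (24,14)–(15,23): clear
  edge (15,23)–(13,17): clear
  midpoint (15/2,2) outside
  → clear
Obstacle 4 [(1,7) (3,4) (8,0) (11,2) (6,11)]:
  edge (1,7)–(3,4): clear
  edge (3,4)–(8,0): crosses AB
  edge (8,0)–(11,2): clear
  edge (11,2)–(6,11): crosses AB
  edge (6,11)–(1,7): clear
  → BLOCKED

BLOCKED by obstacle 4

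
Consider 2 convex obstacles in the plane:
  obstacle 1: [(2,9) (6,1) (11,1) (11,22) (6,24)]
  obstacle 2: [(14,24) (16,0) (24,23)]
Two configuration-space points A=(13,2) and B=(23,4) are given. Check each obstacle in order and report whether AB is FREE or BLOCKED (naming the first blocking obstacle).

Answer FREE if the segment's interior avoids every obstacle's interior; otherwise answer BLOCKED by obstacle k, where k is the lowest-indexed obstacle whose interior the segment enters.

Obstacle 1 [(2,9) (6,1) (11,1) (11,22) (6,24)]:
  edge (2,9)–(6,1): clear
  edge (6,1)–(11,1): clear
  edge (11,1)–(11,22): clear
  edge (11,22)–(6,24): clear
  edge (6,24)–(2,9): clear
  midpoint (18,3) outside
  → clear
Obstacle 2 [(14,24) (16,0) (24,23)]:
  edge (14,24)–(16,0): crosses AB
  edge (16,0)–(24,23): crosses AB
  edge (24,23)–(14,24): clear
  → BLOCKED

BLOCKED by obstacle 2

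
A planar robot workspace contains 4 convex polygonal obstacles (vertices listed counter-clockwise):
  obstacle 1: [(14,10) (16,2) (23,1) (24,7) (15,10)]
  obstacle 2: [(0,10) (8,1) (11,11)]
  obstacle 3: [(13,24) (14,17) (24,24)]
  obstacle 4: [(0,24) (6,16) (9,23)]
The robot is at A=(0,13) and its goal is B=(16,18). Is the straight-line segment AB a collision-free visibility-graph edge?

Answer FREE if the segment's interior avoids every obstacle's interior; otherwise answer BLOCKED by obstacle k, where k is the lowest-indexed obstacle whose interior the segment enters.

Obstacle 1 [(14,10) (16,2) (23,1) (24,7) (15,10)]:
  edge (14,10)–(16,2): clear
  edge (16,2)–(23,1): clear
  edge (23,1)–(24,7): clear
  edge (24,7)–(15,10): clear
  edge (15,10)–(14,10): clear
  midpoint (8,31/2) outside
  → clear
Obstacle 2 [(0,10) (8,1) (11,11)]:
  edge (0,10)–(8,1): clear
  edge (8,1)–(11,11): clear
  edge (11,11)–(0,10): clear
  midpoint (8,31/2) outside
  → clear
Obstacle 3 [(13,24) (14,17) (24,24)]:
  edge (13,24)–(14,17): crosses AB
  edge (14,17)–(24,24): crosses AB
  edge (24,24)–(13,24): clear
  → BLOCKED
Obstacle 4 [(0,24) (6,16) (9,23)]:
  edge (0,24)–(6,16): clear
  edge (6,16)–(9,23): clear
  edge (9,23)–(0,24): clear
  midpoint (8,31/2) outside
  → clear

BLOCKED by obstacle 3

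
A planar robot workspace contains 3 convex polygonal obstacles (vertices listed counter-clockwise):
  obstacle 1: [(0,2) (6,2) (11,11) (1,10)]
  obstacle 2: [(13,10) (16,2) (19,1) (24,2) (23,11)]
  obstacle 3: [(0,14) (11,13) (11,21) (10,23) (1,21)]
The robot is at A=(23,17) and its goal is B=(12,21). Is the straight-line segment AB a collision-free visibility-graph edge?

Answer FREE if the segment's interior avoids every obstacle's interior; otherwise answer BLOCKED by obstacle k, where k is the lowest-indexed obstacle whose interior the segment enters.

Obstacle 1 [(0,2) (6,2) (11,11) (1,10)]:
  edge (0,2)–(6,2): clear
  edge (6,2)–(11,11): clear
  edge (11,11)–(1,10): clear
  edge (1,10)–(0,2): clear
  midpoint (35/2,19) outside
  → clear
Obstacle 2 [(13,10) (16,2) (19,1) (24,2) (23,11)]:
  edge (13,10)–(16,2): clear
  edge (16,2)–(19,1): clear
  edge (19,1)–(24,2): clear
  edge (24,2)–(23,11): clear
  edge (23,11)–(13,10): clear
  midpoint (35/2,19) outside
  → clear
Obstacle 3 [(0,14) (11,13) (11,21) (10,23) (1,21)]:
  edge (0,14)–(11,13): clear
  edge (11,13)–(11,21): clear
  edge (11,21)–(10,23): clear
  edge (10,23)–(1,21): clear
  edge (1,21)–(0,14): clear
  midpoint (35/2,19) outside
  → clear

FREE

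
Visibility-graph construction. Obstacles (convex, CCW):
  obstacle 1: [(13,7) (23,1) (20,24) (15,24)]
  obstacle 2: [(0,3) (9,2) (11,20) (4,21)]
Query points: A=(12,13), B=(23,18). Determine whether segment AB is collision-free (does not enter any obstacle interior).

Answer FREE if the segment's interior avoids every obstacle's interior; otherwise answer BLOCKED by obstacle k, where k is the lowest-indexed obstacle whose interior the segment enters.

BLOCKED by obstacle 1

Obstacle 1 [(13,7) (23,1) (20,24) (15,24)]:
  edge (13,7)–(23,1): clear
  edge (23,1)–(20,24): crosses AB
  edge (20,24)–(15,24): clear
  edge (15,24)–(13,7): crosses AB
  → BLOCKED
Obstacle 2 [(0,3) (9,2) (11,20) (4,21)]:
  edge (0,3)–(9,2): clear
  edge (9,2)–(11,20): clear
  edge (11,20)–(4,21): clear
  edge (4,21)–(0,3): clear
  midpoint (35/2,31/2) outside
  → clear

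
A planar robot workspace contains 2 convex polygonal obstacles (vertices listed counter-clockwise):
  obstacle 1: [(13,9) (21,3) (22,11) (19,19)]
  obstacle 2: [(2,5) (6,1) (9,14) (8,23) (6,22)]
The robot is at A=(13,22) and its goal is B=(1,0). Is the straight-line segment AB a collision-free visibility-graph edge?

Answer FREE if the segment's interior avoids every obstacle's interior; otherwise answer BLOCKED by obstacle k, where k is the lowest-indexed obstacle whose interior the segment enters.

Obstacle 1 [(13,9) (21,3) (22,11) (19,19)]:
  edge (13,9)–(21,3): clear
  edge (21,3)–(22,11): clear
  edge (22,11)–(19,19): clear
  edge (19,19)–(13,9): clear
  midpoint (7,11) outside
  → clear
Obstacle 2 [(2,5) (6,1) (9,14) (8,23) (6,22)]:
  edge (2,5)–(6,1): crosses AB
  edge (6,1)–(9,14): clear
  edge (9,14)–(8,23): crosses AB
  edge (8,23)–(6,22): clear
  edge (6,22)–(2,5): clear
  → BLOCKED

BLOCKED by obstacle 2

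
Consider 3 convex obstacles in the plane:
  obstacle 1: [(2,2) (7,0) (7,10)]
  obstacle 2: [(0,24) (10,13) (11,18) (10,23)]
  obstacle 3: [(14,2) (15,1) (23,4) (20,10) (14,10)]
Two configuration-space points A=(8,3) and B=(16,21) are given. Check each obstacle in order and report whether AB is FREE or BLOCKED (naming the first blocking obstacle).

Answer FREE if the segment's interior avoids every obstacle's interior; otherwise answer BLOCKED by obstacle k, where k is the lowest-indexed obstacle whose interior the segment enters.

Obstacle 1 [(2,2) (7,0) (7,10)]:
  edge (2,2)–(7,0): clear
  edge (7,0)–(7,10): clear
  edge (7,10)–(2,2): clear
  midpoint (12,12) outside
  → clear
Obstacle 2 [(0,24) (10,13) (11,18) (10,23)]:
  edge (0,24)–(10,13): clear
  edge (10,13)–(11,18): clear
  edge (11,18)–(10,23): clear
  edge (10,23)–(0,24): clear
  midpoint (12,12) outside
  → clear
Obstacle 3 [(14,2) (15,1) (23,4) (20,10) (14,10)]:
  edge (14,2)–(15,1): clear
  edge (15,1)–(23,4): clear
  edge (23,4)–(20,10): clear
  edge (20,10)–(14,10): clear
  edge (14,10)–(14,2): clear
  midpoint (12,12) outside
  → clear

FREE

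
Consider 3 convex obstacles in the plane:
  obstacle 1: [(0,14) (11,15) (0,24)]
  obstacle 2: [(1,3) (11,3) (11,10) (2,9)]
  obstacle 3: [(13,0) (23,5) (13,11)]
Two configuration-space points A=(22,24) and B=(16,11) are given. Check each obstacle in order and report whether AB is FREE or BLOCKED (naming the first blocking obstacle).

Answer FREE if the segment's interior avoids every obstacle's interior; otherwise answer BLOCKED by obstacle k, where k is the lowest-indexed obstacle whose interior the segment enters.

FREE

Obstacle 1 [(0,14) (11,15) (0,24)]:
  edge (0,14)–(11,15): clear
  edge (11,15)–(0,24): clear
  edge (0,24)–(0,14): clear
  midpoint (19,35/2) outside
  → clear
Obstacle 2 [(1,3) (11,3) (11,10) (2,9)]:
  edge (1,3)–(11,3): clear
  edge (11,3)–(11,10): clear
  edge (11,10)–(2,9): clear
  edge (2,9)–(1,3): clear
  midpoint (19,35/2) outside
  → clear
Obstacle 3 [(13,0) (23,5) (13,11)]:
  edge (13,0)–(23,5): clear
  edge (23,5)–(13,11): clear
  edge (13,11)–(13,0): clear
  midpoint (19,35/2) outside
  → clear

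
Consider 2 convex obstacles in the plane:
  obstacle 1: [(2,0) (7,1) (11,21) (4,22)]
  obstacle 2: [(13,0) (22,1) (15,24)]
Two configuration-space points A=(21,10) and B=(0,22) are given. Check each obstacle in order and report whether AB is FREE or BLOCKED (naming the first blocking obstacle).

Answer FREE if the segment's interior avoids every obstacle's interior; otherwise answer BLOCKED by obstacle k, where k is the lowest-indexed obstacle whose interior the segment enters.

BLOCKED by obstacle 1

Obstacle 1 [(2,0) (7,1) (11,21) (4,22)]:
  edge (2,0)–(7,1): clear
  edge (7,1)–(11,21): crosses AB
  edge (11,21)–(4,22): clear
  edge (4,22)–(2,0): crosses AB
  → BLOCKED
Obstacle 2 [(13,0) (22,1) (15,24)]:
  edge (13,0)–(22,1): clear
  edge (22,1)–(15,24): crosses AB
  edge (15,24)–(13,0): crosses AB
  → BLOCKED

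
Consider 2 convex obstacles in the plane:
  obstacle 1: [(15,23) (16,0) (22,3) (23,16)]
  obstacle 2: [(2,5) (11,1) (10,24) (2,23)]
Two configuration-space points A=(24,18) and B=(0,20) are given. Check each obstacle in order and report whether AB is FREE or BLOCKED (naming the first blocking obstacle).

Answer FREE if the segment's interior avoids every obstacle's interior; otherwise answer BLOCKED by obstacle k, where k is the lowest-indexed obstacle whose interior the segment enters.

Obstacle 1 [(15,23) (16,0) (22,3) (23,16)]:
  edge (15,23)–(16,0): crosses AB
  edge (16,0)–(22,3): clear
  edge (22,3)–(23,16): clear
  edge (23,16)–(15,23): crosses AB
  → BLOCKED
Obstacle 2 [(2,5) (11,1) (10,24) (2,23)]:
  edge (2,5)–(11,1): clear
  edge (11,1)–(10,24): crosses AB
  edge (10,24)–(2,23): clear
  edge (2,23)–(2,5): crosses AB
  → BLOCKED

BLOCKED by obstacle 1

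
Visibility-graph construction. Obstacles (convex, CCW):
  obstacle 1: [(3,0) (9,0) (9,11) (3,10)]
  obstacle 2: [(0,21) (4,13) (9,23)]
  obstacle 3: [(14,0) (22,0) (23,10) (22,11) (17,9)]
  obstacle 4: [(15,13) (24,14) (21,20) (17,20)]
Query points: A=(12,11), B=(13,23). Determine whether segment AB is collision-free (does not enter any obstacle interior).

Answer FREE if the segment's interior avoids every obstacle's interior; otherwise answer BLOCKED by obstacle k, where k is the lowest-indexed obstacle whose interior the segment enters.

FREE

Obstacle 1 [(3,0) (9,0) (9,11) (3,10)]:
  edge (3,0)–(9,0): clear
  edge (9,0)–(9,11): clear
  edge (9,11)–(3,10): clear
  edge (3,10)–(3,0): clear
  midpoint (25/2,17) outside
  → clear
Obstacle 2 [(0,21) (4,13) (9,23)]:
  edge (0,21)–(4,13): clear
  edge (4,13)–(9,23): clear
  edge (9,23)–(0,21): clear
  midpoint (25/2,17) outside
  → clear
Obstacle 3 [(14,0) (22,0) (23,10) (22,11) (17,9)]:
  edge (14,0)–(22,0): clear
  edge (22,0)–(23,10): clear
  edge (23,10)–(22,11): clear
  edge (22,11)–(17,9): clear
  edge (17,9)–(14,0): clear
  midpoint (25/2,17) outside
  → clear
Obstacle 4 [(15,13) (24,14) (21,20) (17,20)]:
  edge (15,13)–(24,14): clear
  edge (24,14)–(21,20): clear
  edge (21,20)–(17,20): clear
  edge (17,20)–(15,13): clear
  midpoint (25/2,17) outside
  → clear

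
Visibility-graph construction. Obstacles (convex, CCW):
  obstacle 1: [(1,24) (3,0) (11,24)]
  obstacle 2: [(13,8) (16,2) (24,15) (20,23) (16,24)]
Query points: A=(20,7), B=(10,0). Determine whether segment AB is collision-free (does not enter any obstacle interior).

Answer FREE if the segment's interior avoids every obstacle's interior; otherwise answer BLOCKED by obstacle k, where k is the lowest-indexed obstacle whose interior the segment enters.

BLOCKED by obstacle 2

Obstacle 1 [(1,24) (3,0) (11,24)]:
  edge (1,24)–(3,0): clear
  edge (3,0)–(11,24): clear
  edge (11,24)–(1,24): clear
  midpoint (15,7/2) outside
  → clear
Obstacle 2 [(13,8) (16,2) (24,15) (20,23) (16,24)]:
  edge (13,8)–(16,2): crosses AB
  edge (16,2)–(24,15): crosses AB
  edge (24,15)–(20,23): clear
  edge (20,23)–(16,24): clear
  edge (16,24)–(13,8): clear
  → BLOCKED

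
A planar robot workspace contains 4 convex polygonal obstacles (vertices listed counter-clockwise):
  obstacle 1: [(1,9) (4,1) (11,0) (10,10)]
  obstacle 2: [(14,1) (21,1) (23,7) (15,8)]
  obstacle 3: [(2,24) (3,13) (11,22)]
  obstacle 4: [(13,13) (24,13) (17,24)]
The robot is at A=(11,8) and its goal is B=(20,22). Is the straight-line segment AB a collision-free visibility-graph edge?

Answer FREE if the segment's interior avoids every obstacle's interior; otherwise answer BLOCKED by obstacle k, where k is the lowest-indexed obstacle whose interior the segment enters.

Obstacle 1 [(1,9) (4,1) (11,0) (10,10)]:
  edge (1,9)–(4,1): clear
  edge (4,1)–(11,0): clear
  edge (11,0)–(10,10): clear
  edge (10,10)–(1,9): clear
  midpoint (31/2,15) outside
  → clear
Obstacle 2 [(14,1) (21,1) (23,7) (15,8)]:
  edge (14,1)–(21,1): clear
  edge (21,1)–(23,7): clear
  edge (23,7)–(15,8): clear
  edge (15,8)–(14,1): clear
  midpoint (31/2,15) outside
  → clear
Obstacle 3 [(2,24) (3,13) (11,22)]:
  edge (2,24)–(3,13): clear
  edge (3,13)–(11,22): clear
  edge (11,22)–(2,24): clear
  midpoint (31/2,15) outside
  → clear
Obstacle 4 [(13,13) (24,13) (17,24)]:
  edge (13,13)–(24,13): crosses AB
  edge (24,13)–(17,24): crosses AB
  edge (17,24)–(13,13): clear
  → BLOCKED

BLOCKED by obstacle 4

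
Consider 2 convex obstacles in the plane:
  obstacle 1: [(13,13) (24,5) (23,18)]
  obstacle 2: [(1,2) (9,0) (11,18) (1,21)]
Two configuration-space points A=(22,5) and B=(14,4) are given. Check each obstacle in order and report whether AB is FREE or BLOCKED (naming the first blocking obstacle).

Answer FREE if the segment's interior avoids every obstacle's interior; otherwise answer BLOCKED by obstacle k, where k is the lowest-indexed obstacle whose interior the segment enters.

FREE

Obstacle 1 [(13,13) (24,5) (23,18)]:
  edge (13,13)–(24,5): clear
  edge (24,5)–(23,18): clear
  edge (23,18)–(13,13): clear
  midpoint (18,9/2) outside
  → clear
Obstacle 2 [(1,2) (9,0) (11,18) (1,21)]:
  edge (1,2)–(9,0): clear
  edge (9,0)–(11,18): clear
  edge (11,18)–(1,21): clear
  edge (1,21)–(1,2): clear
  midpoint (18,9/2) outside
  → clear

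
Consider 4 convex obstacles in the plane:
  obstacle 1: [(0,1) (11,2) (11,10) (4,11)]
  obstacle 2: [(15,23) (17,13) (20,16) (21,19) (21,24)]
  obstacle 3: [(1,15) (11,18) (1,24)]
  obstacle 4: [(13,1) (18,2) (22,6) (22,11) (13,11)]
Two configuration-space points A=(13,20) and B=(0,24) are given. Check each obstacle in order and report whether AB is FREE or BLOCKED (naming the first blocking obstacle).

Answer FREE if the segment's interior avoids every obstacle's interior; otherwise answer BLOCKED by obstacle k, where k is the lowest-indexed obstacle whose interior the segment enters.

Obstacle 1 [(0,1) (11,2) (11,10) (4,11)]:
  edge (0,1)–(11,2): clear
  edge (11,2)–(11,10): clear
  edge (11,10)–(4,11): clear
  edge (4,11)–(0,1): clear
  midpoint (13/2,22) outside
  → clear
Obstacle 2 [(15,23) (17,13) (20,16) (21,19) (21,24)]:
  edge (15,23)–(17,13): clear
  edge (17,13)–(20,16): clear
  edge (20,16)–(21,19): clear
  edge (21,19)–(21,24): clear
  edge (21,24)–(15,23): clear
  midpoint (13/2,22) outside
  → clear
Obstacle 3 [(1,15) (11,18) (1,24)]:
  edge (1,15)–(11,18): clear
  edge (11,18)–(1,24): crosses AB
  edge (1,24)–(1,15): crosses AB
  → BLOCKED
Obstacle 4 [(13,1) (18,2) (22,6) (22,11) (13,11)]:
  edge (13,1)–(18,2): clear
  edge (18,2)–(22,6): clear
  edge (22,6)–(22,11): clear
  edge (22,11)–(13,11): clear
  edge (13,11)–(13,1): clear
  midpoint (13/2,22) outside
  → clear

BLOCKED by obstacle 3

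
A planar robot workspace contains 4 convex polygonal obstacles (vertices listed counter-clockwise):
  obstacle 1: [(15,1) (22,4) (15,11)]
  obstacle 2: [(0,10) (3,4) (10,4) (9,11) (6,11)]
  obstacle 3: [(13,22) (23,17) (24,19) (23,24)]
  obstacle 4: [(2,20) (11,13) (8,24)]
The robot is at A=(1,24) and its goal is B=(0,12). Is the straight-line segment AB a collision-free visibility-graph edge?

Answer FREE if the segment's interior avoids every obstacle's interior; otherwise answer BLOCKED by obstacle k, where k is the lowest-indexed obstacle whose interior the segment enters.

FREE

Obstacle 1 [(15,1) (22,4) (15,11)]:
  edge (15,1)–(22,4): clear
  edge (22,4)–(15,11): clear
  edge (15,11)–(15,1): clear
  midpoint (1/2,18) outside
  → clear
Obstacle 2 [(0,10) (3,4) (10,4) (9,11) (6,11)]:
  edge (0,10)–(3,4): clear
  edge (3,4)–(10,4): clear
  edge (10,4)–(9,11): clear
  edge (9,11)–(6,11): clear
  edge (6,11)–(0,10): clear
  midpoint (1/2,18) outside
  → clear
Obstacle 3 [(13,22) (23,17) (24,19) (23,24)]:
  edge (13,22)–(23,17): clear
  edge (23,17)–(24,19): clear
  edge (24,19)–(23,24): clear
  edge (23,24)–(13,22): clear
  midpoint (1/2,18) outside
  → clear
Obstacle 4 [(2,20) (11,13) (8,24)]:
  edge (2,20)–(11,13): clear
  edge (11,13)–(8,24): clear
  edge (8,24)–(2,20): clear
  midpoint (1/2,18) outside
  → clear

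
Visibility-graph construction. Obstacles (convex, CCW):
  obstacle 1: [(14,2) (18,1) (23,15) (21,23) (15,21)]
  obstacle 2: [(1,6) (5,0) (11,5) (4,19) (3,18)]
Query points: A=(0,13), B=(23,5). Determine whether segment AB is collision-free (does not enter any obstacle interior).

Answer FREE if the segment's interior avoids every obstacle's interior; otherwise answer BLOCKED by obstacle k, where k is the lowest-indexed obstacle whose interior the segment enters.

Obstacle 1 [(14,2) (18,1) (23,15) (21,23) (15,21)]:
  edge (14,2)–(18,1): clear
  edge (18,1)–(23,15): crosses AB
  edge (23,15)–(21,23): clear
  edge (21,23)–(15,21): clear
  edge (15,21)–(14,2): crosses AB
  → BLOCKED
Obstacle 2 [(1,6) (5,0) (11,5) (4,19) (3,18)]:
  edge (1,6)–(5,0): clear
  edge (5,0)–(11,5): clear
  edge (11,5)–(4,19): crosses AB
  edge (4,19)–(3,18): clear
  edge (3,18)–(1,6): crosses AB
  → BLOCKED

BLOCKED by obstacle 1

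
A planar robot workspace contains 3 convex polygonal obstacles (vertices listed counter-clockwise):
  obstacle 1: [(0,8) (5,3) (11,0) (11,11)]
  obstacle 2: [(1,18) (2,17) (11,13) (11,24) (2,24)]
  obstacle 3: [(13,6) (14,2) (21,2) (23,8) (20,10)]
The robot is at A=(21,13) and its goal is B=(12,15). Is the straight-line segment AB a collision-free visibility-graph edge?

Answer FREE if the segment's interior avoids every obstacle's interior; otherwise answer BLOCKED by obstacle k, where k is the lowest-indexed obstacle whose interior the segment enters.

FREE

Obstacle 1 [(0,8) (5,3) (11,0) (11,11)]:
  edge (0,8)–(5,3): clear
  edge (5,3)–(11,0): clear
  edge (11,0)–(11,11): clear
  edge (11,11)–(0,8): clear
  midpoint (33/2,14) outside
  → clear
Obstacle 2 [(1,18) (2,17) (11,13) (11,24) (2,24)]:
  edge (1,18)–(2,17): clear
  edge (2,17)–(11,13): clear
  edge (11,13)–(11,24): clear
  edge (11,24)–(2,24): clear
  edge (2,24)–(1,18): clear
  midpoint (33/2,14) outside
  → clear
Obstacle 3 [(13,6) (14,2) (21,2) (23,8) (20,10)]:
  edge (13,6)–(14,2): clear
  edge (14,2)–(21,2): clear
  edge (21,2)–(23,8): clear
  edge (23,8)–(20,10): clear
  edge (20,10)–(13,6): clear
  midpoint (33/2,14) outside
  → clear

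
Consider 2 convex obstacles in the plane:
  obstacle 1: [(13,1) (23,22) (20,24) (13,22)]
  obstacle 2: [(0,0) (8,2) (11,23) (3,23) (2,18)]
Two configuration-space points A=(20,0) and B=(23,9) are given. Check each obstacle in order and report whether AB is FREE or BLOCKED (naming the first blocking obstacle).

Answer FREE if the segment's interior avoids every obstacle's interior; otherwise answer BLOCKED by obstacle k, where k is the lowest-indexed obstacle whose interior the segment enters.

FREE

Obstacle 1 [(13,1) (23,22) (20,24) (13,22)]:
  edge (13,1)–(23,22): clear
  edge (23,22)–(20,24): clear
  edge (20,24)–(13,22): clear
  edge (13,22)–(13,1): clear
  midpoint (43/2,9/2) outside
  → clear
Obstacle 2 [(0,0) (8,2) (11,23) (3,23) (2,18)]:
  edge (0,0)–(8,2): clear
  edge (8,2)–(11,23): clear
  edge (11,23)–(3,23): clear
  edge (3,23)–(2,18): clear
  edge (2,18)–(0,0): clear
  midpoint (43/2,9/2) outside
  → clear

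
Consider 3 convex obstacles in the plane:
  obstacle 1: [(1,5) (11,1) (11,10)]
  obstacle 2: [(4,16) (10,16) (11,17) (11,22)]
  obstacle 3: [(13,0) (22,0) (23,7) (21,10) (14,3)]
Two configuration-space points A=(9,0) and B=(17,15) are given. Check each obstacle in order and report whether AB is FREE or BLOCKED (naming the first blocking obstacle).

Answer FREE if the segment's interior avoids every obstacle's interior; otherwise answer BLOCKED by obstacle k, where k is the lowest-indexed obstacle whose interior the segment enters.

BLOCKED by obstacle 1

Obstacle 1 [(1,5) (11,1) (11,10)]:
  edge (1,5)–(11,1): crosses AB
  edge (11,1)–(11,10): crosses AB
  edge (11,10)–(1,5): clear
  → BLOCKED
Obstacle 2 [(4,16) (10,16) (11,17) (11,22)]:
  edge (4,16)–(10,16): clear
  edge (10,16)–(11,17): clear
  edge (11,17)–(11,22): clear
  edge (11,22)–(4,16): clear
  midpoint (13,15/2) outside
  → clear
Obstacle 3 [(13,0) (22,0) (23,7) (21,10) (14,3)]:
  edge (13,0)–(22,0): clear
  edge (22,0)–(23,7): clear
  edge (23,7)–(21,10): clear
  edge (21,10)–(14,3): clear
  edge (14,3)–(13,0): clear
  midpoint (13,15/2) outside
  → clear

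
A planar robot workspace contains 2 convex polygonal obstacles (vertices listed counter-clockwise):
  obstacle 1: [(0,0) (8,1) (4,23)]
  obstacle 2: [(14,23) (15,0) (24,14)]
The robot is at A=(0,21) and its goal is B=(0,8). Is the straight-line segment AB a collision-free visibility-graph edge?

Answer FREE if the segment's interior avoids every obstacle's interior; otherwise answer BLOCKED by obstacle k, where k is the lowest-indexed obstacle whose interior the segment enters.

FREE

Obstacle 1 [(0,0) (8,1) (4,23)]:
  edge (0,0)–(8,1): clear
  edge (8,1)–(4,23): clear
  edge (4,23)–(0,0): clear
  midpoint (0,29/2) outside
  → clear
Obstacle 2 [(14,23) (15,0) (24,14)]:
  edge (14,23)–(15,0): clear
  edge (15,0)–(24,14): clear
  edge (24,14)–(14,23): clear
  midpoint (0,29/2) outside
  → clear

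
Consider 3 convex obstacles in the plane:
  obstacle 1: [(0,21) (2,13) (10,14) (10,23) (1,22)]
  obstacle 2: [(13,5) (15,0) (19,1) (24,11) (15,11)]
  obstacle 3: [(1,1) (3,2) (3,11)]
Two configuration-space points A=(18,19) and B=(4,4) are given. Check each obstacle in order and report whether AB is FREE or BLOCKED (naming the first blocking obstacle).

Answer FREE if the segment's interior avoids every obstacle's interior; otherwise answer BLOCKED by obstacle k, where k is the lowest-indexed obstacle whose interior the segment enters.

Obstacle 1 [(0,21) (2,13) (10,14) (10,23) (1,22)]:
  edge (0,21)–(2,13): clear
  edge (2,13)–(10,14): clear
  edge (10,14)–(10,23): clear
  edge (10,23)–(1,22): clear
  edge (1,22)–(0,21): clear
  midpoint (11,23/2) outside
  → clear
Obstacle 2 [(13,5) (15,0) (19,1) (24,11) (15,11)]:
  edge (13,5)–(15,0): clear
  edge (15,0)–(19,1): clear
  edge (19,1)–(24,11): clear
  edge (24,11)–(15,11): clear
  edge (15,11)–(13,5): clear
  midpoint (11,23/2) outside
  → clear
Obstacle 3 [(1,1) (3,2) (3,11)]:
  edge (1,1)–(3,2): clear
  edge (3,2)–(3,11): clear
  edge (3,11)–(1,1): clear
  midpoint (11,23/2) outside
  → clear

FREE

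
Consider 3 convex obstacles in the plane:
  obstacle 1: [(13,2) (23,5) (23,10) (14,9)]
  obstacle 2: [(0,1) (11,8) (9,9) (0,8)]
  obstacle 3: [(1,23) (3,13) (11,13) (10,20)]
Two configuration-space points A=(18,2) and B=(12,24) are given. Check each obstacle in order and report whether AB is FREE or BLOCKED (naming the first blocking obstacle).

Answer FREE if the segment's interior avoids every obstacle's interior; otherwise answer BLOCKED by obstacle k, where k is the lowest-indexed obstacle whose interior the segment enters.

BLOCKED by obstacle 1

Obstacle 1 [(13,2) (23,5) (23,10) (14,9)]:
  edge (13,2)–(23,5): crosses AB
  edge (23,5)–(23,10): clear
  edge (23,10)–(14,9): crosses AB
  edge (14,9)–(13,2): clear
  → BLOCKED
Obstacle 2 [(0,1) (11,8) (9,9) (0,8)]:
  edge (0,1)–(11,8): clear
  edge (11,8)–(9,9): clear
  edge (9,9)–(0,8): clear
  edge (0,8)–(0,1): clear
  midpoint (15,13) outside
  → clear
Obstacle 3 [(1,23) (3,13) (11,13) (10,20)]:
  edge (1,23)–(3,13): clear
  edge (3,13)–(11,13): clear
  edge (11,13)–(10,20): clear
  edge (10,20)–(1,23): clear
  midpoint (15,13) outside
  → clear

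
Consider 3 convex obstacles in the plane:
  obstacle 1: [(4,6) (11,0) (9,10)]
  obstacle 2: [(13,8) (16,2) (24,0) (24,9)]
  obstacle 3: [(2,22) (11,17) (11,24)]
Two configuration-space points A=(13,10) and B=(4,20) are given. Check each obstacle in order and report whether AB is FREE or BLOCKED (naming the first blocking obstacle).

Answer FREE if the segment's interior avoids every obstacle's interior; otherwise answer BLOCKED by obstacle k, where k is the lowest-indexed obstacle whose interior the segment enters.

Obstacle 1 [(4,6) (11,0) (9,10)]:
  edge (4,6)–(11,0): clear
  edge (11,0)–(9,10): clear
  edge (9,10)–(4,6): clear
  midpoint (17/2,15) outside
  → clear
Obstacle 2 [(13,8) (16,2) (24,0) (24,9)]:
  edge (13,8)–(16,2): clear
  edge (16,2)–(24,0): clear
  edge (24,0)–(24,9): clear
  edge (24,9)–(13,8): clear
  midpoint (17/2,15) outside
  → clear
Obstacle 3 [(2,22) (11,17) (11,24)]:
  edge (2,22)–(11,17): clear
  edge (11,17)–(11,24): clear
  edge (11,24)–(2,22): clear
  midpoint (17/2,15) outside
  → clear

FREE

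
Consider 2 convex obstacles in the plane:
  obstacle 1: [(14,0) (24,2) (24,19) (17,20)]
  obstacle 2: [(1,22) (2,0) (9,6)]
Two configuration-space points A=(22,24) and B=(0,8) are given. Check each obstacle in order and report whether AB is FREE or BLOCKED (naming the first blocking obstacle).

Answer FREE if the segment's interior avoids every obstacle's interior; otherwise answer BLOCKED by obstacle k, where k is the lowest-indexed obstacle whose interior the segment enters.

BLOCKED by obstacle 2

Obstacle 1 [(14,0) (24,2) (24,19) (17,20)]:
  edge (14,0)–(24,2): clear
  edge (24,2)–(24,19): clear
  edge (24,19)–(17,20): clear
  edge (17,20)–(14,0): clear
  midpoint (11,16) outside
  → clear
Obstacle 2 [(1,22) (2,0) (9,6)]:
  edge (1,22)–(2,0): crosses AB
  edge (2,0)–(9,6): clear
  edge (9,6)–(1,22): crosses AB
  → BLOCKED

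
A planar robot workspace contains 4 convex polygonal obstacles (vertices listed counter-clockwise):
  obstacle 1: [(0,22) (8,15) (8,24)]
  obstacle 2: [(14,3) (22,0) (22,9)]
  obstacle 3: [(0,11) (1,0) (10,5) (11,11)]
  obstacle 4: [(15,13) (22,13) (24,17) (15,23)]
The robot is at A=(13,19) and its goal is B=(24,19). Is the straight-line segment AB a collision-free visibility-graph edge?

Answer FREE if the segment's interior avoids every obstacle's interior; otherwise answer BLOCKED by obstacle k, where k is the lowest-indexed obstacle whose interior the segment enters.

Obstacle 1 [(0,22) (8,15) (8,24)]:
  edge (0,22)–(8,15): clear
  edge (8,15)–(8,24): clear
  edge (8,24)–(0,22): clear
  midpoint (37/2,19) outside
  → clear
Obstacle 2 [(14,3) (22,0) (22,9)]:
  edge (14,3)–(22,0): clear
  edge (22,0)–(22,9): clear
  edge (22,9)–(14,3): clear
  midpoint (37/2,19) outside
  → clear
Obstacle 3 [(0,11) (1,0) (10,5) (11,11)]:
  edge (0,11)–(1,0): clear
  edge (1,0)–(10,5): clear
  edge (10,5)–(11,11): clear
  edge (11,11)–(0,11): clear
  midpoint (37/2,19) outside
  → clear
Obstacle 4 [(15,13) (22,13) (24,17) (15,23)]:
  edge (15,13)–(22,13): clear
  edge (22,13)–(24,17): clear
  edge (24,17)–(15,23): crosses AB
  edge (15,23)–(15,13): crosses AB
  → BLOCKED

BLOCKED by obstacle 4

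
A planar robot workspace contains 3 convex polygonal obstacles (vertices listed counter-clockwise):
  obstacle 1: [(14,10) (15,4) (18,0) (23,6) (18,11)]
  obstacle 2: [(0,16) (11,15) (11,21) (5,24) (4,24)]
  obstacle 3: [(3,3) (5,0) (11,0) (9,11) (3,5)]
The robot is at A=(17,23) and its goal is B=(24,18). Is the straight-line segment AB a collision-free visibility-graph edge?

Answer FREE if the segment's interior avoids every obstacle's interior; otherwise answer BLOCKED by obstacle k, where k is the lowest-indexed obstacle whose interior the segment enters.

FREE

Obstacle 1 [(14,10) (15,4) (18,0) (23,6) (18,11)]:
  edge (14,10)–(15,4): clear
  edge (15,4)–(18,0): clear
  edge (18,0)–(23,6): clear
  edge (23,6)–(18,11): clear
  edge (18,11)–(14,10): clear
  midpoint (41/2,41/2) outside
  → clear
Obstacle 2 [(0,16) (11,15) (11,21) (5,24) (4,24)]:
  edge (0,16)–(11,15): clear
  edge (11,15)–(11,21): clear
  edge (11,21)–(5,24): clear
  edge (5,24)–(4,24): clear
  edge (4,24)–(0,16): clear
  midpoint (41/2,41/2) outside
  → clear
Obstacle 3 [(3,3) (5,0) (11,0) (9,11) (3,5)]:
  edge (3,3)–(5,0): clear
  edge (5,0)–(11,0): clear
  edge (11,0)–(9,11): clear
  edge (9,11)–(3,5): clear
  edge (3,5)–(3,3): clear
  midpoint (41/2,41/2) outside
  → clear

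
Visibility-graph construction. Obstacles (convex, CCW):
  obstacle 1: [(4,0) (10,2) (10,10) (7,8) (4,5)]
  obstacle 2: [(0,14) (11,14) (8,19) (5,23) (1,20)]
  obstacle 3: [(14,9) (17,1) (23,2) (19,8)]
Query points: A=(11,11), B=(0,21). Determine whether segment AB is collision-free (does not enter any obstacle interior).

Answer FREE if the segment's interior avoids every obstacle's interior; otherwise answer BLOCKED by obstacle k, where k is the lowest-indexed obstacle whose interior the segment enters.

Obstacle 1 [(4,0) (10,2) (10,10) (7,8) (4,5)]:
  edge (4,0)–(10,2): clear
  edge (10,2)–(10,10): clear
  edge (10,10)–(7,8): clear
  edge (7,8)–(4,5): clear
  edge (4,5)–(4,0): clear
  midpoint (11/2,16) outside
  → clear
Obstacle 2 [(0,14) (11,14) (8,19) (5,23) (1,20)]:
  edge (0,14)–(11,14): crosses AB
  edge (11,14)–(8,19): clear
  edge (8,19)–(5,23): clear
  edge (5,23)–(1,20): crosses AB
  edge (1,20)–(0,14): clear
  → BLOCKED
Obstacle 3 [(14,9) (17,1) (23,2) (19,8)]:
  edge (14,9)–(17,1): clear
  edge (17,1)–(23,2): clear
  edge (23,2)–(19,8): clear
  edge (19,8)–(14,9): clear
  midpoint (11/2,16) outside
  → clear

BLOCKED by obstacle 2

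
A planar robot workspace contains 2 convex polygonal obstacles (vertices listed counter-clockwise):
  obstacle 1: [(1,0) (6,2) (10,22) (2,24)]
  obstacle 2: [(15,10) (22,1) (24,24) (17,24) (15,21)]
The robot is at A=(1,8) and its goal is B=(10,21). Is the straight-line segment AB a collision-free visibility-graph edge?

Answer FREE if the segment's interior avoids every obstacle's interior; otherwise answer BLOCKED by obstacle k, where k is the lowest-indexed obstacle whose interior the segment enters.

Obstacle 1 [(1,0) (6,2) (10,22) (2,24)]:
  edge (1,0)–(6,2): clear
  edge (6,2)–(10,22): crosses AB
  edge (10,22)–(2,24): clear
  edge (2,24)–(1,0): crosses AB
  → BLOCKED
Obstacle 2 [(15,10) (22,1) (24,24) (17,24) (15,21)]:
  edge (15,10)–(22,1): clear
  edge (22,1)–(24,24): clear
  edge (24,24)–(17,24): clear
  edge (17,24)–(15,21): clear
  edge (15,21)–(15,10): clear
  midpoint (11/2,29/2) outside
  → clear

BLOCKED by obstacle 1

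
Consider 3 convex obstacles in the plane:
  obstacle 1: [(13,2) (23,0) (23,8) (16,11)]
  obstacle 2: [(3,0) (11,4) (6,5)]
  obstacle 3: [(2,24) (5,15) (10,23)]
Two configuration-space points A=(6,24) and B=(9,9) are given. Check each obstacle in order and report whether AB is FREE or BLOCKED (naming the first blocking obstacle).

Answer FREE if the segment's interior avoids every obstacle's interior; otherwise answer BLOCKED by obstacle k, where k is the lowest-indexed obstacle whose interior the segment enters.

Obstacle 1 [(13,2) (23,0) (23,8) (16,11)]:
  edge (13,2)–(23,0): clear
  edge (23,0)–(23,8): clear
  edge (23,8)–(16,11): clear
  edge (16,11)–(13,2): clear
  midpoint (15/2,33/2) outside
  → clear
Obstacle 2 [(3,0) (11,4) (6,5)]:
  edge (3,0)–(11,4): clear
  edge (11,4)–(6,5): clear
  edge (6,5)–(3,0): clear
  midpoint (15/2,33/2) outside
  → clear
Obstacle 3 [(2,24) (5,15) (10,23)]:
  edge (2,24)–(5,15): clear
  edge (5,15)–(10,23): crosses AB
  edge (10,23)–(2,24): crosses AB
  → BLOCKED

BLOCKED by obstacle 3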